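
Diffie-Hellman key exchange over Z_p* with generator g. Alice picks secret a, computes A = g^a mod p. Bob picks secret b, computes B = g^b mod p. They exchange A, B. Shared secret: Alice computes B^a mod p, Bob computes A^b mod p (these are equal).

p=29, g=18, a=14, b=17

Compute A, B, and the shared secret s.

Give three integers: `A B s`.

Answer: 28 26 28

Derivation:
A = 18^14 mod 29  (bits of 14 = 1110)
  bit 0 = 1: r = r^2 * 18 mod 29 = 1^2 * 18 = 1*18 = 18
  bit 1 = 1: r = r^2 * 18 mod 29 = 18^2 * 18 = 5*18 = 3
  bit 2 = 1: r = r^2 * 18 mod 29 = 3^2 * 18 = 9*18 = 17
  bit 3 = 0: r = r^2 mod 29 = 17^2 = 28
  -> A = 28
B = 18^17 mod 29  (bits of 17 = 10001)
  bit 0 = 1: r = r^2 * 18 mod 29 = 1^2 * 18 = 1*18 = 18
  bit 1 = 0: r = r^2 mod 29 = 18^2 = 5
  bit 2 = 0: r = r^2 mod 29 = 5^2 = 25
  bit 3 = 0: r = r^2 mod 29 = 25^2 = 16
  bit 4 = 1: r = r^2 * 18 mod 29 = 16^2 * 18 = 24*18 = 26
  -> B = 26
s = B^a = 26^14 mod 29  (bits of 14 = 1110)
  bit 0 = 1: r = r^2 * 26 mod 29 = 1^2 * 26 = 1*26 = 26
  bit 1 = 1: r = r^2 * 26 mod 29 = 26^2 * 26 = 9*26 = 2
  bit 2 = 1: r = r^2 * 26 mod 29 = 2^2 * 26 = 4*26 = 17
  bit 3 = 0: r = r^2 mod 29 = 17^2 = 28
  -> s = B^a = 28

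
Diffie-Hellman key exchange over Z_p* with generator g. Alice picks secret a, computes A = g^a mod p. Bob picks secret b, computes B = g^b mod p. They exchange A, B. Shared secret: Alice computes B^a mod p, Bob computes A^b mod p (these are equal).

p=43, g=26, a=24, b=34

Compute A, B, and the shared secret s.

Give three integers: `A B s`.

A = 26^24 mod 43  (bits of 24 = 11000)
  bit 0 = 1: r = r^2 * 26 mod 43 = 1^2 * 26 = 1*26 = 26
  bit 1 = 1: r = r^2 * 26 mod 43 = 26^2 * 26 = 31*26 = 32
  bit 2 = 0: r = r^2 mod 43 = 32^2 = 35
  bit 3 = 0: r = r^2 mod 43 = 35^2 = 21
  bit 4 = 0: r = r^2 mod 43 = 21^2 = 11
  -> A = 11
B = 26^34 mod 43  (bits of 34 = 100010)
  bit 0 = 1: r = r^2 * 26 mod 43 = 1^2 * 26 = 1*26 = 26
  bit 1 = 0: r = r^2 mod 43 = 26^2 = 31
  bit 2 = 0: r = r^2 mod 43 = 31^2 = 15
  bit 3 = 0: r = r^2 mod 43 = 15^2 = 10
  bit 4 = 1: r = r^2 * 26 mod 43 = 10^2 * 26 = 14*26 = 20
  bit 5 = 0: r = r^2 mod 43 = 20^2 = 13
  -> B = 13
s = B^a = 13^24 mod 43  (bits of 24 = 11000)
  bit 0 = 1: r = r^2 * 13 mod 43 = 1^2 * 13 = 1*13 = 13
  bit 1 = 1: r = r^2 * 13 mod 43 = 13^2 * 13 = 40*13 = 4
  bit 2 = 0: r = r^2 mod 43 = 4^2 = 16
  bit 3 = 0: r = r^2 mod 43 = 16^2 = 41
  bit 4 = 0: r = r^2 mod 43 = 41^2 = 4
  -> s = B^a = 4

Answer: 11 13 4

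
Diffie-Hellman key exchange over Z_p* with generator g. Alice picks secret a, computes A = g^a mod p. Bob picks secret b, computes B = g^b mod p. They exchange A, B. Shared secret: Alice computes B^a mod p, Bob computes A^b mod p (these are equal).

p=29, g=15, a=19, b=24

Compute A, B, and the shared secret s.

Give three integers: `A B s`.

Answer: 19 16 23

Derivation:
A = 15^19 mod 29  (bits of 19 = 10011)
  bit 0 = 1: r = r^2 * 15 mod 29 = 1^2 * 15 = 1*15 = 15
  bit 1 = 0: r = r^2 mod 29 = 15^2 = 22
  bit 2 = 0: r = r^2 mod 29 = 22^2 = 20
  bit 3 = 1: r = r^2 * 15 mod 29 = 20^2 * 15 = 23*15 = 26
  bit 4 = 1: r = r^2 * 15 mod 29 = 26^2 * 15 = 9*15 = 19
  -> A = 19
B = 15^24 mod 29  (bits of 24 = 11000)
  bit 0 = 1: r = r^2 * 15 mod 29 = 1^2 * 15 = 1*15 = 15
  bit 1 = 1: r = r^2 * 15 mod 29 = 15^2 * 15 = 22*15 = 11
  bit 2 = 0: r = r^2 mod 29 = 11^2 = 5
  bit 3 = 0: r = r^2 mod 29 = 5^2 = 25
  bit 4 = 0: r = r^2 mod 29 = 25^2 = 16
  -> B = 16
s = B^a = 16^19 mod 29  (bits of 19 = 10011)
  bit 0 = 1: r = r^2 * 16 mod 29 = 1^2 * 16 = 1*16 = 16
  bit 1 = 0: r = r^2 mod 29 = 16^2 = 24
  bit 2 = 0: r = r^2 mod 29 = 24^2 = 25
  bit 3 = 1: r = r^2 * 16 mod 29 = 25^2 * 16 = 16*16 = 24
  bit 4 = 1: r = r^2 * 16 mod 29 = 24^2 * 16 = 25*16 = 23
  -> s = B^a = 23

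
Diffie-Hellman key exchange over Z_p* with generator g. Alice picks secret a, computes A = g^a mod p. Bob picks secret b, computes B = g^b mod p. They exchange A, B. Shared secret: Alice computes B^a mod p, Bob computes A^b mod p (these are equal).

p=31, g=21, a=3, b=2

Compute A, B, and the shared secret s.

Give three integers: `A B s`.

Answer: 23 7 2

Derivation:
A = 21^3 mod 31  (bits of 3 = 11)
  bit 0 = 1: r = r^2 * 21 mod 31 = 1^2 * 21 = 1*21 = 21
  bit 1 = 1: r = r^2 * 21 mod 31 = 21^2 * 21 = 7*21 = 23
  -> A = 23
B = 21^2 mod 31  (bits of 2 = 10)
  bit 0 = 1: r = r^2 * 21 mod 31 = 1^2 * 21 = 1*21 = 21
  bit 1 = 0: r = r^2 mod 31 = 21^2 = 7
  -> B = 7
s = B^a = 7^3 mod 31  (bits of 3 = 11)
  bit 0 = 1: r = r^2 * 7 mod 31 = 1^2 * 7 = 1*7 = 7
  bit 1 = 1: r = r^2 * 7 mod 31 = 7^2 * 7 = 18*7 = 2
  -> s = B^a = 2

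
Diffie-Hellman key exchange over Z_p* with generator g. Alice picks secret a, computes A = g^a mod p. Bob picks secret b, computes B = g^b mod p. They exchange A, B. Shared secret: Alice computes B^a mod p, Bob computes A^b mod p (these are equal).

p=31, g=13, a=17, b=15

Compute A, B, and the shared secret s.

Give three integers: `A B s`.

Answer: 17 30 30

Derivation:
A = 13^17 mod 31  (bits of 17 = 10001)
  bit 0 = 1: r = r^2 * 13 mod 31 = 1^2 * 13 = 1*13 = 13
  bit 1 = 0: r = r^2 mod 31 = 13^2 = 14
  bit 2 = 0: r = r^2 mod 31 = 14^2 = 10
  bit 3 = 0: r = r^2 mod 31 = 10^2 = 7
  bit 4 = 1: r = r^2 * 13 mod 31 = 7^2 * 13 = 18*13 = 17
  -> A = 17
B = 13^15 mod 31  (bits of 15 = 1111)
  bit 0 = 1: r = r^2 * 13 mod 31 = 1^2 * 13 = 1*13 = 13
  bit 1 = 1: r = r^2 * 13 mod 31 = 13^2 * 13 = 14*13 = 27
  bit 2 = 1: r = r^2 * 13 mod 31 = 27^2 * 13 = 16*13 = 22
  bit 3 = 1: r = r^2 * 13 mod 31 = 22^2 * 13 = 19*13 = 30
  -> B = 30
s = B^a = 30^17 mod 31  (bits of 17 = 10001)
  bit 0 = 1: r = r^2 * 30 mod 31 = 1^2 * 30 = 1*30 = 30
  bit 1 = 0: r = r^2 mod 31 = 30^2 = 1
  bit 2 = 0: r = r^2 mod 31 = 1^2 = 1
  bit 3 = 0: r = r^2 mod 31 = 1^2 = 1
  bit 4 = 1: r = r^2 * 30 mod 31 = 1^2 * 30 = 1*30 = 30
  -> s = B^a = 30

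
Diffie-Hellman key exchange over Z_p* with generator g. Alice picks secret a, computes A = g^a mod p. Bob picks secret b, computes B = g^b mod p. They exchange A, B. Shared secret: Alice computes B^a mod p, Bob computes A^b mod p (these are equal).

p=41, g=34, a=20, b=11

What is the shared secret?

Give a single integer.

Answer: 40

Derivation:
A = 34^20 mod 41  (bits of 20 = 10100)
  bit 0 = 1: r = r^2 * 34 mod 41 = 1^2 * 34 = 1*34 = 34
  bit 1 = 0: r = r^2 mod 41 = 34^2 = 8
  bit 2 = 1: r = r^2 * 34 mod 41 = 8^2 * 34 = 23*34 = 3
  bit 3 = 0: r = r^2 mod 41 = 3^2 = 9
  bit 4 = 0: r = r^2 mod 41 = 9^2 = 40
  -> A = 40
B = 34^11 mod 41  (bits of 11 = 1011)
  bit 0 = 1: r = r^2 * 34 mod 41 = 1^2 * 34 = 1*34 = 34
  bit 1 = 0: r = r^2 mod 41 = 34^2 = 8
  bit 2 = 1: r = r^2 * 34 mod 41 = 8^2 * 34 = 23*34 = 3
  bit 3 = 1: r = r^2 * 34 mod 41 = 3^2 * 34 = 9*34 = 19
  -> B = 19
s = B^a = 19^20 mod 41  (bits of 20 = 10100)
  bit 0 = 1: r = r^2 * 19 mod 41 = 1^2 * 19 = 1*19 = 19
  bit 1 = 0: r = r^2 mod 41 = 19^2 = 33
  bit 2 = 1: r = r^2 * 19 mod 41 = 33^2 * 19 = 23*19 = 27
  bit 3 = 0: r = r^2 mod 41 = 27^2 = 32
  bit 4 = 0: r = r^2 mod 41 = 32^2 = 40
  -> s = B^a = 40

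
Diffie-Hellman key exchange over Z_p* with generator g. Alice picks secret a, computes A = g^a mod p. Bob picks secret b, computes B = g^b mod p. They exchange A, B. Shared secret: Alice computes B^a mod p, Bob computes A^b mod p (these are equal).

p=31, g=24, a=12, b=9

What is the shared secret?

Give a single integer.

A = 24^12 mod 31  (bits of 12 = 1100)
  bit 0 = 1: r = r^2 * 24 mod 31 = 1^2 * 24 = 1*24 = 24
  bit 1 = 1: r = r^2 * 24 mod 31 = 24^2 * 24 = 18*24 = 29
  bit 2 = 0: r = r^2 mod 31 = 29^2 = 4
  bit 3 = 0: r = r^2 mod 31 = 4^2 = 16
  -> A = 16
B = 24^9 mod 31  (bits of 9 = 1001)
  bit 0 = 1: r = r^2 * 24 mod 31 = 1^2 * 24 = 1*24 = 24
  bit 1 = 0: r = r^2 mod 31 = 24^2 = 18
  bit 2 = 0: r = r^2 mod 31 = 18^2 = 14
  bit 3 = 1: r = r^2 * 24 mod 31 = 14^2 * 24 = 10*24 = 23
  -> B = 23
s = B^a = 23^12 mod 31  (bits of 12 = 1100)
  bit 0 = 1: r = r^2 * 23 mod 31 = 1^2 * 23 = 1*23 = 23
  bit 1 = 1: r = r^2 * 23 mod 31 = 23^2 * 23 = 2*23 = 15
  bit 2 = 0: r = r^2 mod 31 = 15^2 = 8
  bit 3 = 0: r = r^2 mod 31 = 8^2 = 2
  -> s = B^a = 2

Answer: 2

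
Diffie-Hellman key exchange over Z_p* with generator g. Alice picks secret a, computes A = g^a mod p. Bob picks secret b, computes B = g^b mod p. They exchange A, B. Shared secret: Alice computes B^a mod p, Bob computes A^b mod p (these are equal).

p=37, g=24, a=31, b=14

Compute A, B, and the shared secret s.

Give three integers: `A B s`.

Answer: 19 25 21

Derivation:
A = 24^31 mod 37  (bits of 31 = 11111)
  bit 0 = 1: r = r^2 * 24 mod 37 = 1^2 * 24 = 1*24 = 24
  bit 1 = 1: r = r^2 * 24 mod 37 = 24^2 * 24 = 21*24 = 23
  bit 2 = 1: r = r^2 * 24 mod 37 = 23^2 * 24 = 11*24 = 5
  bit 3 = 1: r = r^2 * 24 mod 37 = 5^2 * 24 = 25*24 = 8
  bit 4 = 1: r = r^2 * 24 mod 37 = 8^2 * 24 = 27*24 = 19
  -> A = 19
B = 24^14 mod 37  (bits of 14 = 1110)
  bit 0 = 1: r = r^2 * 24 mod 37 = 1^2 * 24 = 1*24 = 24
  bit 1 = 1: r = r^2 * 24 mod 37 = 24^2 * 24 = 21*24 = 23
  bit 2 = 1: r = r^2 * 24 mod 37 = 23^2 * 24 = 11*24 = 5
  bit 3 = 0: r = r^2 mod 37 = 5^2 = 25
  -> B = 25
s = B^a = 25^31 mod 37  (bits of 31 = 11111)
  bit 0 = 1: r = r^2 * 25 mod 37 = 1^2 * 25 = 1*25 = 25
  bit 1 = 1: r = r^2 * 25 mod 37 = 25^2 * 25 = 33*25 = 11
  bit 2 = 1: r = r^2 * 25 mod 37 = 11^2 * 25 = 10*25 = 28
  bit 3 = 1: r = r^2 * 25 mod 37 = 28^2 * 25 = 7*25 = 27
  bit 4 = 1: r = r^2 * 25 mod 37 = 27^2 * 25 = 26*25 = 21
  -> s = B^a = 21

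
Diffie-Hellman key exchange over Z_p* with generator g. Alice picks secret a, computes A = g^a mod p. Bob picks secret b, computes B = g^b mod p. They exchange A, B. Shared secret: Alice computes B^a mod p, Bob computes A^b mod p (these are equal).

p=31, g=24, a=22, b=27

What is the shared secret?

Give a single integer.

A = 24^22 mod 31  (bits of 22 = 10110)
  bit 0 = 1: r = r^2 * 24 mod 31 = 1^2 * 24 = 1*24 = 24
  bit 1 = 0: r = r^2 mod 31 = 24^2 = 18
  bit 2 = 1: r = r^2 * 24 mod 31 = 18^2 * 24 = 14*24 = 26
  bit 3 = 1: r = r^2 * 24 mod 31 = 26^2 * 24 = 25*24 = 11
  bit 4 = 0: r = r^2 mod 31 = 11^2 = 28
  -> A = 28
B = 24^27 mod 31  (bits of 27 = 11011)
  bit 0 = 1: r = r^2 * 24 mod 31 = 1^2 * 24 = 1*24 = 24
  bit 1 = 1: r = r^2 * 24 mod 31 = 24^2 * 24 = 18*24 = 29
  bit 2 = 0: r = r^2 mod 31 = 29^2 = 4
  bit 3 = 1: r = r^2 * 24 mod 31 = 4^2 * 24 = 16*24 = 12
  bit 4 = 1: r = r^2 * 24 mod 31 = 12^2 * 24 = 20*24 = 15
  -> B = 15
s = B^a = 15^22 mod 31  (bits of 22 = 10110)
  bit 0 = 1: r = r^2 * 15 mod 31 = 1^2 * 15 = 1*15 = 15
  bit 1 = 0: r = r^2 mod 31 = 15^2 = 8
  bit 2 = 1: r = r^2 * 15 mod 31 = 8^2 * 15 = 2*15 = 30
  bit 3 = 1: r = r^2 * 15 mod 31 = 30^2 * 15 = 1*15 = 15
  bit 4 = 0: r = r^2 mod 31 = 15^2 = 8
  -> s = B^a = 8

Answer: 8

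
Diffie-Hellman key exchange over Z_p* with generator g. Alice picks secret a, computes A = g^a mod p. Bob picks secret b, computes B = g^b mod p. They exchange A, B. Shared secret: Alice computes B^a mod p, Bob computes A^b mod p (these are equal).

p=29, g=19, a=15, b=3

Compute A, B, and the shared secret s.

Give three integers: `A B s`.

Answer: 10 15 14

Derivation:
A = 19^15 mod 29  (bits of 15 = 1111)
  bit 0 = 1: r = r^2 * 19 mod 29 = 1^2 * 19 = 1*19 = 19
  bit 1 = 1: r = r^2 * 19 mod 29 = 19^2 * 19 = 13*19 = 15
  bit 2 = 1: r = r^2 * 19 mod 29 = 15^2 * 19 = 22*19 = 12
  bit 3 = 1: r = r^2 * 19 mod 29 = 12^2 * 19 = 28*19 = 10
  -> A = 10
B = 19^3 mod 29  (bits of 3 = 11)
  bit 0 = 1: r = r^2 * 19 mod 29 = 1^2 * 19 = 1*19 = 19
  bit 1 = 1: r = r^2 * 19 mod 29 = 19^2 * 19 = 13*19 = 15
  -> B = 15
s = B^a = 15^15 mod 29  (bits of 15 = 1111)
  bit 0 = 1: r = r^2 * 15 mod 29 = 1^2 * 15 = 1*15 = 15
  bit 1 = 1: r = r^2 * 15 mod 29 = 15^2 * 15 = 22*15 = 11
  bit 2 = 1: r = r^2 * 15 mod 29 = 11^2 * 15 = 5*15 = 17
  bit 3 = 1: r = r^2 * 15 mod 29 = 17^2 * 15 = 28*15 = 14
  -> s = B^a = 14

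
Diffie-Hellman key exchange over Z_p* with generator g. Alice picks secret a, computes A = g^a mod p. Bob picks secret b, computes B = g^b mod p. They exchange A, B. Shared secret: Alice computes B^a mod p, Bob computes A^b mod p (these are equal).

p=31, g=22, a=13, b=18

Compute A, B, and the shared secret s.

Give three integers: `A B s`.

A = 22^13 mod 31  (bits of 13 = 1101)
  bit 0 = 1: r = r^2 * 22 mod 31 = 1^2 * 22 = 1*22 = 22
  bit 1 = 1: r = r^2 * 22 mod 31 = 22^2 * 22 = 19*22 = 15
  bit 2 = 0: r = r^2 mod 31 = 15^2 = 8
  bit 3 = 1: r = r^2 * 22 mod 31 = 8^2 * 22 = 2*22 = 13
  -> A = 13
B = 22^18 mod 31  (bits of 18 = 10010)
  bit 0 = 1: r = r^2 * 22 mod 31 = 1^2 * 22 = 1*22 = 22
  bit 1 = 0: r = r^2 mod 31 = 22^2 = 19
  bit 2 = 0: r = r^2 mod 31 = 19^2 = 20
  bit 3 = 1: r = r^2 * 22 mod 31 = 20^2 * 22 = 28*22 = 27
  bit 4 = 0: r = r^2 mod 31 = 27^2 = 16
  -> B = 16
s = B^a = 16^13 mod 31  (bits of 13 = 1101)
  bit 0 = 1: r = r^2 * 16 mod 31 = 1^2 * 16 = 1*16 = 16
  bit 1 = 1: r = r^2 * 16 mod 31 = 16^2 * 16 = 8*16 = 4
  bit 2 = 0: r = r^2 mod 31 = 4^2 = 16
  bit 3 = 1: r = r^2 * 16 mod 31 = 16^2 * 16 = 8*16 = 4
  -> s = B^a = 4

Answer: 13 16 4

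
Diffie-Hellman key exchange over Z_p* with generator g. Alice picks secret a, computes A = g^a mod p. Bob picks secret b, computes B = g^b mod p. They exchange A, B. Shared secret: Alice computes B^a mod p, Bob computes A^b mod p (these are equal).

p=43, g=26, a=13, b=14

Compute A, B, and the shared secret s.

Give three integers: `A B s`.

Answer: 30 6 6

Derivation:
A = 26^13 mod 43  (bits of 13 = 1101)
  bit 0 = 1: r = r^2 * 26 mod 43 = 1^2 * 26 = 1*26 = 26
  bit 1 = 1: r = r^2 * 26 mod 43 = 26^2 * 26 = 31*26 = 32
  bit 2 = 0: r = r^2 mod 43 = 32^2 = 35
  bit 3 = 1: r = r^2 * 26 mod 43 = 35^2 * 26 = 21*26 = 30
  -> A = 30
B = 26^14 mod 43  (bits of 14 = 1110)
  bit 0 = 1: r = r^2 * 26 mod 43 = 1^2 * 26 = 1*26 = 26
  bit 1 = 1: r = r^2 * 26 mod 43 = 26^2 * 26 = 31*26 = 32
  bit 2 = 1: r = r^2 * 26 mod 43 = 32^2 * 26 = 35*26 = 7
  bit 3 = 0: r = r^2 mod 43 = 7^2 = 6
  -> B = 6
s = B^a = 6^13 mod 43  (bits of 13 = 1101)
  bit 0 = 1: r = r^2 * 6 mod 43 = 1^2 * 6 = 1*6 = 6
  bit 1 = 1: r = r^2 * 6 mod 43 = 6^2 * 6 = 36*6 = 1
  bit 2 = 0: r = r^2 mod 43 = 1^2 = 1
  bit 3 = 1: r = r^2 * 6 mod 43 = 1^2 * 6 = 1*6 = 6
  -> s = B^a = 6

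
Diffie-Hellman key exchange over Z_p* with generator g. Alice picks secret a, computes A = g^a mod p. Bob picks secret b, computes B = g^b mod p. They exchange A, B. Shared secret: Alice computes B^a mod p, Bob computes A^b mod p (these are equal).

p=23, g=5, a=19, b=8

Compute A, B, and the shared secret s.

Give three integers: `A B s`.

A = 5^19 mod 23  (bits of 19 = 10011)
  bit 0 = 1: r = r^2 * 5 mod 23 = 1^2 * 5 = 1*5 = 5
  bit 1 = 0: r = r^2 mod 23 = 5^2 = 2
  bit 2 = 0: r = r^2 mod 23 = 2^2 = 4
  bit 3 = 1: r = r^2 * 5 mod 23 = 4^2 * 5 = 16*5 = 11
  bit 4 = 1: r = r^2 * 5 mod 23 = 11^2 * 5 = 6*5 = 7
  -> A = 7
B = 5^8 mod 23  (bits of 8 = 1000)
  bit 0 = 1: r = r^2 * 5 mod 23 = 1^2 * 5 = 1*5 = 5
  bit 1 = 0: r = r^2 mod 23 = 5^2 = 2
  bit 2 = 0: r = r^2 mod 23 = 2^2 = 4
  bit 3 = 0: r = r^2 mod 23 = 4^2 = 16
  -> B = 16
s = B^a = 16^19 mod 23  (bits of 19 = 10011)
  bit 0 = 1: r = r^2 * 16 mod 23 = 1^2 * 16 = 1*16 = 16
  bit 1 = 0: r = r^2 mod 23 = 16^2 = 3
  bit 2 = 0: r = r^2 mod 23 = 3^2 = 9
  bit 3 = 1: r = r^2 * 16 mod 23 = 9^2 * 16 = 12*16 = 8
  bit 4 = 1: r = r^2 * 16 mod 23 = 8^2 * 16 = 18*16 = 12
  -> s = B^a = 12

Answer: 7 16 12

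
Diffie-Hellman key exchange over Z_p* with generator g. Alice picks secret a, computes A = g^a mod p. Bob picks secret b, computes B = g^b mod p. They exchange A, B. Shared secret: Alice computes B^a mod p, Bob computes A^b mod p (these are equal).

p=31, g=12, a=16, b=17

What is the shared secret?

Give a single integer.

Answer: 20

Derivation:
A = 12^16 mod 31  (bits of 16 = 10000)
  bit 0 = 1: r = r^2 * 12 mod 31 = 1^2 * 12 = 1*12 = 12
  bit 1 = 0: r = r^2 mod 31 = 12^2 = 20
  bit 2 = 0: r = r^2 mod 31 = 20^2 = 28
  bit 3 = 0: r = r^2 mod 31 = 28^2 = 9
  bit 4 = 0: r = r^2 mod 31 = 9^2 = 19
  -> A = 19
B = 12^17 mod 31  (bits of 17 = 10001)
  bit 0 = 1: r = r^2 * 12 mod 31 = 1^2 * 12 = 1*12 = 12
  bit 1 = 0: r = r^2 mod 31 = 12^2 = 20
  bit 2 = 0: r = r^2 mod 31 = 20^2 = 28
  bit 3 = 0: r = r^2 mod 31 = 28^2 = 9
  bit 4 = 1: r = r^2 * 12 mod 31 = 9^2 * 12 = 19*12 = 11
  -> B = 11
s = B^a = 11^16 mod 31  (bits of 16 = 10000)
  bit 0 = 1: r = r^2 * 11 mod 31 = 1^2 * 11 = 1*11 = 11
  bit 1 = 0: r = r^2 mod 31 = 11^2 = 28
  bit 2 = 0: r = r^2 mod 31 = 28^2 = 9
  bit 3 = 0: r = r^2 mod 31 = 9^2 = 19
  bit 4 = 0: r = r^2 mod 31 = 19^2 = 20
  -> s = B^a = 20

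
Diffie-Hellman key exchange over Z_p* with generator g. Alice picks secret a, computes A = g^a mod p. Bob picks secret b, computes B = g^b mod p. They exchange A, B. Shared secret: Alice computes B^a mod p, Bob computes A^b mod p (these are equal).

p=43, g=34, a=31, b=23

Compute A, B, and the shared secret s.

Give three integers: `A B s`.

A = 34^31 mod 43  (bits of 31 = 11111)
  bit 0 = 1: r = r^2 * 34 mod 43 = 1^2 * 34 = 1*34 = 34
  bit 1 = 1: r = r^2 * 34 mod 43 = 34^2 * 34 = 38*34 = 2
  bit 2 = 1: r = r^2 * 34 mod 43 = 2^2 * 34 = 4*34 = 7
  bit 3 = 1: r = r^2 * 34 mod 43 = 7^2 * 34 = 6*34 = 32
  bit 4 = 1: r = r^2 * 34 mod 43 = 32^2 * 34 = 35*34 = 29
  -> A = 29
B = 34^23 mod 43  (bits of 23 = 10111)
  bit 0 = 1: r = r^2 * 34 mod 43 = 1^2 * 34 = 1*34 = 34
  bit 1 = 0: r = r^2 mod 43 = 34^2 = 38
  bit 2 = 1: r = r^2 * 34 mod 43 = 38^2 * 34 = 25*34 = 33
  bit 3 = 1: r = r^2 * 34 mod 43 = 33^2 * 34 = 14*34 = 3
  bit 4 = 1: r = r^2 * 34 mod 43 = 3^2 * 34 = 9*34 = 5
  -> B = 5
s = B^a = 5^31 mod 43  (bits of 31 = 11111)
  bit 0 = 1: r = r^2 * 5 mod 43 = 1^2 * 5 = 1*5 = 5
  bit 1 = 1: r = r^2 * 5 mod 43 = 5^2 * 5 = 25*5 = 39
  bit 2 = 1: r = r^2 * 5 mod 43 = 39^2 * 5 = 16*5 = 37
  bit 3 = 1: r = r^2 * 5 mod 43 = 37^2 * 5 = 36*5 = 8
  bit 4 = 1: r = r^2 * 5 mod 43 = 8^2 * 5 = 21*5 = 19
  -> s = B^a = 19

Answer: 29 5 19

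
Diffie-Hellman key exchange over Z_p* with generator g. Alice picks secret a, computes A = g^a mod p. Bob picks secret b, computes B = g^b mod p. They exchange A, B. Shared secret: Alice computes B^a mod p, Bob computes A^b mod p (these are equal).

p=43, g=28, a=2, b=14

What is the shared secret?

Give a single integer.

A = 28^2 mod 43  (bits of 2 = 10)
  bit 0 = 1: r = r^2 * 28 mod 43 = 1^2 * 28 = 1*28 = 28
  bit 1 = 0: r = r^2 mod 43 = 28^2 = 10
  -> A = 10
B = 28^14 mod 43  (bits of 14 = 1110)
  bit 0 = 1: r = r^2 * 28 mod 43 = 1^2 * 28 = 1*28 = 28
  bit 1 = 1: r = r^2 * 28 mod 43 = 28^2 * 28 = 10*28 = 22
  bit 2 = 1: r = r^2 * 28 mod 43 = 22^2 * 28 = 11*28 = 7
  bit 3 = 0: r = r^2 mod 43 = 7^2 = 6
  -> B = 6
s = B^a = 6^2 mod 43  (bits of 2 = 10)
  bit 0 = 1: r = r^2 * 6 mod 43 = 1^2 * 6 = 1*6 = 6
  bit 1 = 0: r = r^2 mod 43 = 6^2 = 36
  -> s = B^a = 36

Answer: 36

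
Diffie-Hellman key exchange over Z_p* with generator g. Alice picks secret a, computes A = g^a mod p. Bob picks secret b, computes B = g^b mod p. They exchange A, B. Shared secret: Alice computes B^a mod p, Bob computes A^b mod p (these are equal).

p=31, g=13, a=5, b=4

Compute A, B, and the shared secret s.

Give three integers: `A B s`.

A = 13^5 mod 31  (bits of 5 = 101)
  bit 0 = 1: r = r^2 * 13 mod 31 = 1^2 * 13 = 1*13 = 13
  bit 1 = 0: r = r^2 mod 31 = 13^2 = 14
  bit 2 = 1: r = r^2 * 13 mod 31 = 14^2 * 13 = 10*13 = 6
  -> A = 6
B = 13^4 mod 31  (bits of 4 = 100)
  bit 0 = 1: r = r^2 * 13 mod 31 = 1^2 * 13 = 1*13 = 13
  bit 1 = 0: r = r^2 mod 31 = 13^2 = 14
  bit 2 = 0: r = r^2 mod 31 = 14^2 = 10
  -> B = 10
s = B^a = 10^5 mod 31  (bits of 5 = 101)
  bit 0 = 1: r = r^2 * 10 mod 31 = 1^2 * 10 = 1*10 = 10
  bit 1 = 0: r = r^2 mod 31 = 10^2 = 7
  bit 2 = 1: r = r^2 * 10 mod 31 = 7^2 * 10 = 18*10 = 25
  -> s = B^a = 25

Answer: 6 10 25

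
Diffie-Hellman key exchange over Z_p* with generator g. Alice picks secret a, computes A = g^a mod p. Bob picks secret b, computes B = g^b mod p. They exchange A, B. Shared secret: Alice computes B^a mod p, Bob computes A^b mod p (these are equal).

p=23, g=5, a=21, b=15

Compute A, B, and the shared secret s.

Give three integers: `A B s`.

A = 5^21 mod 23  (bits of 21 = 10101)
  bit 0 = 1: r = r^2 * 5 mod 23 = 1^2 * 5 = 1*5 = 5
  bit 1 = 0: r = r^2 mod 23 = 5^2 = 2
  bit 2 = 1: r = r^2 * 5 mod 23 = 2^2 * 5 = 4*5 = 20
  bit 3 = 0: r = r^2 mod 23 = 20^2 = 9
  bit 4 = 1: r = r^2 * 5 mod 23 = 9^2 * 5 = 12*5 = 14
  -> A = 14
B = 5^15 mod 23  (bits of 15 = 1111)
  bit 0 = 1: r = r^2 * 5 mod 23 = 1^2 * 5 = 1*5 = 5
  bit 1 = 1: r = r^2 * 5 mod 23 = 5^2 * 5 = 2*5 = 10
  bit 2 = 1: r = r^2 * 5 mod 23 = 10^2 * 5 = 8*5 = 17
  bit 3 = 1: r = r^2 * 5 mod 23 = 17^2 * 5 = 13*5 = 19
  -> B = 19
s = B^a = 19^21 mod 23  (bits of 21 = 10101)
  bit 0 = 1: r = r^2 * 19 mod 23 = 1^2 * 19 = 1*19 = 19
  bit 1 = 0: r = r^2 mod 23 = 19^2 = 16
  bit 2 = 1: r = r^2 * 19 mod 23 = 16^2 * 19 = 3*19 = 11
  bit 3 = 0: r = r^2 mod 23 = 11^2 = 6
  bit 4 = 1: r = r^2 * 19 mod 23 = 6^2 * 19 = 13*19 = 17
  -> s = B^a = 17

Answer: 14 19 17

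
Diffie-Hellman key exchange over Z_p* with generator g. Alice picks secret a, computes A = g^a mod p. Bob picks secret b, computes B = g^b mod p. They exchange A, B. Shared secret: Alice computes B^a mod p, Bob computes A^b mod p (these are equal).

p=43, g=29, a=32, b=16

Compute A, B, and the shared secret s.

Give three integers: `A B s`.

Answer: 10 15 31

Derivation:
A = 29^32 mod 43  (bits of 32 = 100000)
  bit 0 = 1: r = r^2 * 29 mod 43 = 1^2 * 29 = 1*29 = 29
  bit 1 = 0: r = r^2 mod 43 = 29^2 = 24
  bit 2 = 0: r = r^2 mod 43 = 24^2 = 17
  bit 3 = 0: r = r^2 mod 43 = 17^2 = 31
  bit 4 = 0: r = r^2 mod 43 = 31^2 = 15
  bit 5 = 0: r = r^2 mod 43 = 15^2 = 10
  -> A = 10
B = 29^16 mod 43  (bits of 16 = 10000)
  bit 0 = 1: r = r^2 * 29 mod 43 = 1^2 * 29 = 1*29 = 29
  bit 1 = 0: r = r^2 mod 43 = 29^2 = 24
  bit 2 = 0: r = r^2 mod 43 = 24^2 = 17
  bit 3 = 0: r = r^2 mod 43 = 17^2 = 31
  bit 4 = 0: r = r^2 mod 43 = 31^2 = 15
  -> B = 15
s = B^a = 15^32 mod 43  (bits of 32 = 100000)
  bit 0 = 1: r = r^2 * 15 mod 43 = 1^2 * 15 = 1*15 = 15
  bit 1 = 0: r = r^2 mod 43 = 15^2 = 10
  bit 2 = 0: r = r^2 mod 43 = 10^2 = 14
  bit 3 = 0: r = r^2 mod 43 = 14^2 = 24
  bit 4 = 0: r = r^2 mod 43 = 24^2 = 17
  bit 5 = 0: r = r^2 mod 43 = 17^2 = 31
  -> s = B^a = 31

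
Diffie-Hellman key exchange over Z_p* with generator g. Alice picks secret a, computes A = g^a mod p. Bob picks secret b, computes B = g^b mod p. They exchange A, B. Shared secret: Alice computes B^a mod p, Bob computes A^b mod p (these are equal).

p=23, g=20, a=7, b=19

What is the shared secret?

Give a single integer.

Answer: 20

Derivation:
A = 20^7 mod 23  (bits of 7 = 111)
  bit 0 = 1: r = r^2 * 20 mod 23 = 1^2 * 20 = 1*20 = 20
  bit 1 = 1: r = r^2 * 20 mod 23 = 20^2 * 20 = 9*20 = 19
  bit 2 = 1: r = r^2 * 20 mod 23 = 19^2 * 20 = 16*20 = 21
  -> A = 21
B = 20^19 mod 23  (bits of 19 = 10011)
  bit 0 = 1: r = r^2 * 20 mod 23 = 1^2 * 20 = 1*20 = 20
  bit 1 = 0: r = r^2 mod 23 = 20^2 = 9
  bit 2 = 0: r = r^2 mod 23 = 9^2 = 12
  bit 3 = 1: r = r^2 * 20 mod 23 = 12^2 * 20 = 6*20 = 5
  bit 4 = 1: r = r^2 * 20 mod 23 = 5^2 * 20 = 2*20 = 17
  -> B = 17
s = B^a = 17^7 mod 23  (bits of 7 = 111)
  bit 0 = 1: r = r^2 * 17 mod 23 = 1^2 * 17 = 1*17 = 17
  bit 1 = 1: r = r^2 * 17 mod 23 = 17^2 * 17 = 13*17 = 14
  bit 2 = 1: r = r^2 * 17 mod 23 = 14^2 * 17 = 12*17 = 20
  -> s = B^a = 20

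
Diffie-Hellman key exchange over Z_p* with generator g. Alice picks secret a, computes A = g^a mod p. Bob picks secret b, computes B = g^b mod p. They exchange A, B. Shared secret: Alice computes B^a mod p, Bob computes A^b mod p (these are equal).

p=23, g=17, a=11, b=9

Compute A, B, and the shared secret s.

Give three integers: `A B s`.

Answer: 22 7 22

Derivation:
A = 17^11 mod 23  (bits of 11 = 1011)
  bit 0 = 1: r = r^2 * 17 mod 23 = 1^2 * 17 = 1*17 = 17
  bit 1 = 0: r = r^2 mod 23 = 17^2 = 13
  bit 2 = 1: r = r^2 * 17 mod 23 = 13^2 * 17 = 8*17 = 21
  bit 3 = 1: r = r^2 * 17 mod 23 = 21^2 * 17 = 4*17 = 22
  -> A = 22
B = 17^9 mod 23  (bits of 9 = 1001)
  bit 0 = 1: r = r^2 * 17 mod 23 = 1^2 * 17 = 1*17 = 17
  bit 1 = 0: r = r^2 mod 23 = 17^2 = 13
  bit 2 = 0: r = r^2 mod 23 = 13^2 = 8
  bit 3 = 1: r = r^2 * 17 mod 23 = 8^2 * 17 = 18*17 = 7
  -> B = 7
s = B^a = 7^11 mod 23  (bits of 11 = 1011)
  bit 0 = 1: r = r^2 * 7 mod 23 = 1^2 * 7 = 1*7 = 7
  bit 1 = 0: r = r^2 mod 23 = 7^2 = 3
  bit 2 = 1: r = r^2 * 7 mod 23 = 3^2 * 7 = 9*7 = 17
  bit 3 = 1: r = r^2 * 7 mod 23 = 17^2 * 7 = 13*7 = 22
  -> s = B^a = 22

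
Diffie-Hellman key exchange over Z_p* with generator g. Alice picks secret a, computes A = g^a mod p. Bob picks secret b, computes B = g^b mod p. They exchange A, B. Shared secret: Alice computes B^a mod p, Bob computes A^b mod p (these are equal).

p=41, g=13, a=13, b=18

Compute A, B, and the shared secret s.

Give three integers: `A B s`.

Answer: 11 8 21

Derivation:
A = 13^13 mod 41  (bits of 13 = 1101)
  bit 0 = 1: r = r^2 * 13 mod 41 = 1^2 * 13 = 1*13 = 13
  bit 1 = 1: r = r^2 * 13 mod 41 = 13^2 * 13 = 5*13 = 24
  bit 2 = 0: r = r^2 mod 41 = 24^2 = 2
  bit 3 = 1: r = r^2 * 13 mod 41 = 2^2 * 13 = 4*13 = 11
  -> A = 11
B = 13^18 mod 41  (bits of 18 = 10010)
  bit 0 = 1: r = r^2 * 13 mod 41 = 1^2 * 13 = 1*13 = 13
  bit 1 = 0: r = r^2 mod 41 = 13^2 = 5
  bit 2 = 0: r = r^2 mod 41 = 5^2 = 25
  bit 3 = 1: r = r^2 * 13 mod 41 = 25^2 * 13 = 10*13 = 7
  bit 4 = 0: r = r^2 mod 41 = 7^2 = 8
  -> B = 8
s = B^a = 8^13 mod 41  (bits of 13 = 1101)
  bit 0 = 1: r = r^2 * 8 mod 41 = 1^2 * 8 = 1*8 = 8
  bit 1 = 1: r = r^2 * 8 mod 41 = 8^2 * 8 = 23*8 = 20
  bit 2 = 0: r = r^2 mod 41 = 20^2 = 31
  bit 3 = 1: r = r^2 * 8 mod 41 = 31^2 * 8 = 18*8 = 21
  -> s = B^a = 21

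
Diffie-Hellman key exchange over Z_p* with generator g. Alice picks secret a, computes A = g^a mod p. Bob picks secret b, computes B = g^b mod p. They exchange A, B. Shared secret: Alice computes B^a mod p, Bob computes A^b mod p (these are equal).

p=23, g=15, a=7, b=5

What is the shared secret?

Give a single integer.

Answer: 5

Derivation:
A = 15^7 mod 23  (bits of 7 = 111)
  bit 0 = 1: r = r^2 * 15 mod 23 = 1^2 * 15 = 1*15 = 15
  bit 1 = 1: r = r^2 * 15 mod 23 = 15^2 * 15 = 18*15 = 17
  bit 2 = 1: r = r^2 * 15 mod 23 = 17^2 * 15 = 13*15 = 11
  -> A = 11
B = 15^5 mod 23  (bits of 5 = 101)
  bit 0 = 1: r = r^2 * 15 mod 23 = 1^2 * 15 = 1*15 = 15
  bit 1 = 0: r = r^2 mod 23 = 15^2 = 18
  bit 2 = 1: r = r^2 * 15 mod 23 = 18^2 * 15 = 2*15 = 7
  -> B = 7
s = B^a = 7^7 mod 23  (bits of 7 = 111)
  bit 0 = 1: r = r^2 * 7 mod 23 = 1^2 * 7 = 1*7 = 7
  bit 1 = 1: r = r^2 * 7 mod 23 = 7^2 * 7 = 3*7 = 21
  bit 2 = 1: r = r^2 * 7 mod 23 = 21^2 * 7 = 4*7 = 5
  -> s = B^a = 5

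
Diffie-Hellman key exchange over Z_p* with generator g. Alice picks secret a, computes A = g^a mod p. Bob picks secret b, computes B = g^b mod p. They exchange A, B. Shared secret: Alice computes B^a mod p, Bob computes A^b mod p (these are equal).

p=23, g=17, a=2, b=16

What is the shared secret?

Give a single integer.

Answer: 4

Derivation:
A = 17^2 mod 23  (bits of 2 = 10)
  bit 0 = 1: r = r^2 * 17 mod 23 = 1^2 * 17 = 1*17 = 17
  bit 1 = 0: r = r^2 mod 23 = 17^2 = 13
  -> A = 13
B = 17^16 mod 23  (bits of 16 = 10000)
  bit 0 = 1: r = r^2 * 17 mod 23 = 1^2 * 17 = 1*17 = 17
  bit 1 = 0: r = r^2 mod 23 = 17^2 = 13
  bit 2 = 0: r = r^2 mod 23 = 13^2 = 8
  bit 3 = 0: r = r^2 mod 23 = 8^2 = 18
  bit 4 = 0: r = r^2 mod 23 = 18^2 = 2
  -> B = 2
s = B^a = 2^2 mod 23  (bits of 2 = 10)
  bit 0 = 1: r = r^2 * 2 mod 23 = 1^2 * 2 = 1*2 = 2
  bit 1 = 0: r = r^2 mod 23 = 2^2 = 4
  -> s = B^a = 4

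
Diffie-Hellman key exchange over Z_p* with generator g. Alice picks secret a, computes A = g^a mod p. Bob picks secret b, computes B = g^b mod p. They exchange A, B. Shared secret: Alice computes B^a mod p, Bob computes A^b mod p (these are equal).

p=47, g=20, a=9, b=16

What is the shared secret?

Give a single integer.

Answer: 6

Derivation:
A = 20^9 mod 47  (bits of 9 = 1001)
  bit 0 = 1: r = r^2 * 20 mod 47 = 1^2 * 20 = 1*20 = 20
  bit 1 = 0: r = r^2 mod 47 = 20^2 = 24
  bit 2 = 0: r = r^2 mod 47 = 24^2 = 12
  bit 3 = 1: r = r^2 * 20 mod 47 = 12^2 * 20 = 3*20 = 13
  -> A = 13
B = 20^16 mod 47  (bits of 16 = 10000)
  bit 0 = 1: r = r^2 * 20 mod 47 = 1^2 * 20 = 1*20 = 20
  bit 1 = 0: r = r^2 mod 47 = 20^2 = 24
  bit 2 = 0: r = r^2 mod 47 = 24^2 = 12
  bit 3 = 0: r = r^2 mod 47 = 12^2 = 3
  bit 4 = 0: r = r^2 mod 47 = 3^2 = 9
  -> B = 9
s = B^a = 9^9 mod 47  (bits of 9 = 1001)
  bit 0 = 1: r = r^2 * 9 mod 47 = 1^2 * 9 = 1*9 = 9
  bit 1 = 0: r = r^2 mod 47 = 9^2 = 34
  bit 2 = 0: r = r^2 mod 47 = 34^2 = 28
  bit 3 = 1: r = r^2 * 9 mod 47 = 28^2 * 9 = 32*9 = 6
  -> s = B^a = 6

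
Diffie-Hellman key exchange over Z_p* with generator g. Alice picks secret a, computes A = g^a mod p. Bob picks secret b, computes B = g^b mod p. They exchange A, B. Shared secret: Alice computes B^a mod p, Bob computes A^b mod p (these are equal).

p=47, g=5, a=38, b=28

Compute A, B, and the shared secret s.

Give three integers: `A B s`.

Answer: 6 24 21

Derivation:
A = 5^38 mod 47  (bits of 38 = 100110)
  bit 0 = 1: r = r^2 * 5 mod 47 = 1^2 * 5 = 1*5 = 5
  bit 1 = 0: r = r^2 mod 47 = 5^2 = 25
  bit 2 = 0: r = r^2 mod 47 = 25^2 = 14
  bit 3 = 1: r = r^2 * 5 mod 47 = 14^2 * 5 = 8*5 = 40
  bit 4 = 1: r = r^2 * 5 mod 47 = 40^2 * 5 = 2*5 = 10
  bit 5 = 0: r = r^2 mod 47 = 10^2 = 6
  -> A = 6
B = 5^28 mod 47  (bits of 28 = 11100)
  bit 0 = 1: r = r^2 * 5 mod 47 = 1^2 * 5 = 1*5 = 5
  bit 1 = 1: r = r^2 * 5 mod 47 = 5^2 * 5 = 25*5 = 31
  bit 2 = 1: r = r^2 * 5 mod 47 = 31^2 * 5 = 21*5 = 11
  bit 3 = 0: r = r^2 mod 47 = 11^2 = 27
  bit 4 = 0: r = r^2 mod 47 = 27^2 = 24
  -> B = 24
s = B^a = 24^38 mod 47  (bits of 38 = 100110)
  bit 0 = 1: r = r^2 * 24 mod 47 = 1^2 * 24 = 1*24 = 24
  bit 1 = 0: r = r^2 mod 47 = 24^2 = 12
  bit 2 = 0: r = r^2 mod 47 = 12^2 = 3
  bit 3 = 1: r = r^2 * 24 mod 47 = 3^2 * 24 = 9*24 = 28
  bit 4 = 1: r = r^2 * 24 mod 47 = 28^2 * 24 = 32*24 = 16
  bit 5 = 0: r = r^2 mod 47 = 16^2 = 21
  -> s = B^a = 21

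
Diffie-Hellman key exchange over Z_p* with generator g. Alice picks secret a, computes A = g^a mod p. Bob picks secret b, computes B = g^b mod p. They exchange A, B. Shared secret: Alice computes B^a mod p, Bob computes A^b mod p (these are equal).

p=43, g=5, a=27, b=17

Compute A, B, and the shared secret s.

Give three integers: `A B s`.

A = 5^27 mod 43  (bits of 27 = 11011)
  bit 0 = 1: r = r^2 * 5 mod 43 = 1^2 * 5 = 1*5 = 5
  bit 1 = 1: r = r^2 * 5 mod 43 = 5^2 * 5 = 25*5 = 39
  bit 2 = 0: r = r^2 mod 43 = 39^2 = 16
  bit 3 = 1: r = r^2 * 5 mod 43 = 16^2 * 5 = 41*5 = 33
  bit 4 = 1: r = r^2 * 5 mod 43 = 33^2 * 5 = 14*5 = 27
  -> A = 27
B = 5^17 mod 43  (bits of 17 = 10001)
  bit 0 = 1: r = r^2 * 5 mod 43 = 1^2 * 5 = 1*5 = 5
  bit 1 = 0: r = r^2 mod 43 = 5^2 = 25
  bit 2 = 0: r = r^2 mod 43 = 25^2 = 23
  bit 3 = 0: r = r^2 mod 43 = 23^2 = 13
  bit 4 = 1: r = r^2 * 5 mod 43 = 13^2 * 5 = 40*5 = 28
  -> B = 28
s = B^a = 28^27 mod 43  (bits of 27 = 11011)
  bit 0 = 1: r = r^2 * 28 mod 43 = 1^2 * 28 = 1*28 = 28
  bit 1 = 1: r = r^2 * 28 mod 43 = 28^2 * 28 = 10*28 = 22
  bit 2 = 0: r = r^2 mod 43 = 22^2 = 11
  bit 3 = 1: r = r^2 * 28 mod 43 = 11^2 * 28 = 35*28 = 34
  bit 4 = 1: r = r^2 * 28 mod 43 = 34^2 * 28 = 38*28 = 32
  -> s = B^a = 32

Answer: 27 28 32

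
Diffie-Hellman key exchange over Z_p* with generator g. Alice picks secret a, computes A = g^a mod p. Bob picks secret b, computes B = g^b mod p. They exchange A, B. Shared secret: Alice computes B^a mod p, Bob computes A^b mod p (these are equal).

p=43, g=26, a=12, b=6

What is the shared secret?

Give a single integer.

A = 26^12 mod 43  (bits of 12 = 1100)
  bit 0 = 1: r = r^2 * 26 mod 43 = 1^2 * 26 = 1*26 = 26
  bit 1 = 1: r = r^2 * 26 mod 43 = 26^2 * 26 = 31*26 = 32
  bit 2 = 0: r = r^2 mod 43 = 32^2 = 35
  bit 3 = 0: r = r^2 mod 43 = 35^2 = 21
  -> A = 21
B = 26^6 mod 43  (bits of 6 = 110)
  bit 0 = 1: r = r^2 * 26 mod 43 = 1^2 * 26 = 1*26 = 26
  bit 1 = 1: r = r^2 * 26 mod 43 = 26^2 * 26 = 31*26 = 32
  bit 2 = 0: r = r^2 mod 43 = 32^2 = 35
  -> B = 35
s = B^a = 35^12 mod 43  (bits of 12 = 1100)
  bit 0 = 1: r = r^2 * 35 mod 43 = 1^2 * 35 = 1*35 = 35
  bit 1 = 1: r = r^2 * 35 mod 43 = 35^2 * 35 = 21*35 = 4
  bit 2 = 0: r = r^2 mod 43 = 4^2 = 16
  bit 3 = 0: r = r^2 mod 43 = 16^2 = 41
  -> s = B^a = 41

Answer: 41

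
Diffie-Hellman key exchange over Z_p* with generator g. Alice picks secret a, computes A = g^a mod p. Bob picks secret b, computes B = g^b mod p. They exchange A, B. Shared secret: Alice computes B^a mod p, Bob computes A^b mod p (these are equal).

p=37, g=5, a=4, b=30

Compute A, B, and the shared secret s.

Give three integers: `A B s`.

Answer: 33 27 10

Derivation:
A = 5^4 mod 37  (bits of 4 = 100)
  bit 0 = 1: r = r^2 * 5 mod 37 = 1^2 * 5 = 1*5 = 5
  bit 1 = 0: r = r^2 mod 37 = 5^2 = 25
  bit 2 = 0: r = r^2 mod 37 = 25^2 = 33
  -> A = 33
B = 5^30 mod 37  (bits of 30 = 11110)
  bit 0 = 1: r = r^2 * 5 mod 37 = 1^2 * 5 = 1*5 = 5
  bit 1 = 1: r = r^2 * 5 mod 37 = 5^2 * 5 = 25*5 = 14
  bit 2 = 1: r = r^2 * 5 mod 37 = 14^2 * 5 = 11*5 = 18
  bit 3 = 1: r = r^2 * 5 mod 37 = 18^2 * 5 = 28*5 = 29
  bit 4 = 0: r = r^2 mod 37 = 29^2 = 27
  -> B = 27
s = B^a = 27^4 mod 37  (bits of 4 = 100)
  bit 0 = 1: r = r^2 * 27 mod 37 = 1^2 * 27 = 1*27 = 27
  bit 1 = 0: r = r^2 mod 37 = 27^2 = 26
  bit 2 = 0: r = r^2 mod 37 = 26^2 = 10
  -> s = B^a = 10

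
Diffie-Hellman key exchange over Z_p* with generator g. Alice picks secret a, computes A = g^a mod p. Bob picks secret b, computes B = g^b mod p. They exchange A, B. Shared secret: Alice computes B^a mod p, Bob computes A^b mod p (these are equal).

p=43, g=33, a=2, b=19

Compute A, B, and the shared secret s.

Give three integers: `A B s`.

A = 33^2 mod 43  (bits of 2 = 10)
  bit 0 = 1: r = r^2 * 33 mod 43 = 1^2 * 33 = 1*33 = 33
  bit 1 = 0: r = r^2 mod 43 = 33^2 = 14
  -> A = 14
B = 33^19 mod 43  (bits of 19 = 10011)
  bit 0 = 1: r = r^2 * 33 mod 43 = 1^2 * 33 = 1*33 = 33
  bit 1 = 0: r = r^2 mod 43 = 33^2 = 14
  bit 2 = 0: r = r^2 mod 43 = 14^2 = 24
  bit 3 = 1: r = r^2 * 33 mod 43 = 24^2 * 33 = 17*33 = 2
  bit 4 = 1: r = r^2 * 33 mod 43 = 2^2 * 33 = 4*33 = 3
  -> B = 3
s = B^a = 3^2 mod 43  (bits of 2 = 10)
  bit 0 = 1: r = r^2 * 3 mod 43 = 1^2 * 3 = 1*3 = 3
  bit 1 = 0: r = r^2 mod 43 = 3^2 = 9
  -> s = B^a = 9

Answer: 14 3 9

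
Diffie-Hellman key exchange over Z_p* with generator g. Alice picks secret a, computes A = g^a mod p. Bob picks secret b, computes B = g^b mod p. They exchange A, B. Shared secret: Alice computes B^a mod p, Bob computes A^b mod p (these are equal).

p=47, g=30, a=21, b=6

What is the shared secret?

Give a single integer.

Answer: 6

Derivation:
A = 30^21 mod 47  (bits of 21 = 10101)
  bit 0 = 1: r = r^2 * 30 mod 47 = 1^2 * 30 = 1*30 = 30
  bit 1 = 0: r = r^2 mod 47 = 30^2 = 7
  bit 2 = 1: r = r^2 * 30 mod 47 = 7^2 * 30 = 2*30 = 13
  bit 3 = 0: r = r^2 mod 47 = 13^2 = 28
  bit 4 = 1: r = r^2 * 30 mod 47 = 28^2 * 30 = 32*30 = 20
  -> A = 20
B = 30^6 mod 47  (bits of 6 = 110)
  bit 0 = 1: r = r^2 * 30 mod 47 = 1^2 * 30 = 1*30 = 30
  bit 1 = 1: r = r^2 * 30 mod 47 = 30^2 * 30 = 7*30 = 22
  bit 2 = 0: r = r^2 mod 47 = 22^2 = 14
  -> B = 14
s = B^a = 14^21 mod 47  (bits of 21 = 10101)
  bit 0 = 1: r = r^2 * 14 mod 47 = 1^2 * 14 = 1*14 = 14
  bit 1 = 0: r = r^2 mod 47 = 14^2 = 8
  bit 2 = 1: r = r^2 * 14 mod 47 = 8^2 * 14 = 17*14 = 3
  bit 3 = 0: r = r^2 mod 47 = 3^2 = 9
  bit 4 = 1: r = r^2 * 14 mod 47 = 9^2 * 14 = 34*14 = 6
  -> s = B^a = 6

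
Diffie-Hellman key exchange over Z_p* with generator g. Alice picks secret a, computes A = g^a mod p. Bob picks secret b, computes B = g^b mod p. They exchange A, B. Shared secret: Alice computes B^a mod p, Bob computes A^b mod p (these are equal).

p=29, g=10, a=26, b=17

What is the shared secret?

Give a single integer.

Answer: 4

Derivation:
A = 10^26 mod 29  (bits of 26 = 11010)
  bit 0 = 1: r = r^2 * 10 mod 29 = 1^2 * 10 = 1*10 = 10
  bit 1 = 1: r = r^2 * 10 mod 29 = 10^2 * 10 = 13*10 = 14
  bit 2 = 0: r = r^2 mod 29 = 14^2 = 22
  bit 3 = 1: r = r^2 * 10 mod 29 = 22^2 * 10 = 20*10 = 26
  bit 4 = 0: r = r^2 mod 29 = 26^2 = 9
  -> A = 9
B = 10^17 mod 29  (bits of 17 = 10001)
  bit 0 = 1: r = r^2 * 10 mod 29 = 1^2 * 10 = 1*10 = 10
  bit 1 = 0: r = r^2 mod 29 = 10^2 = 13
  bit 2 = 0: r = r^2 mod 29 = 13^2 = 24
  bit 3 = 0: r = r^2 mod 29 = 24^2 = 25
  bit 4 = 1: r = r^2 * 10 mod 29 = 25^2 * 10 = 16*10 = 15
  -> B = 15
s = B^a = 15^26 mod 29  (bits of 26 = 11010)
  bit 0 = 1: r = r^2 * 15 mod 29 = 1^2 * 15 = 1*15 = 15
  bit 1 = 1: r = r^2 * 15 mod 29 = 15^2 * 15 = 22*15 = 11
  bit 2 = 0: r = r^2 mod 29 = 11^2 = 5
  bit 3 = 1: r = r^2 * 15 mod 29 = 5^2 * 15 = 25*15 = 27
  bit 4 = 0: r = r^2 mod 29 = 27^2 = 4
  -> s = B^a = 4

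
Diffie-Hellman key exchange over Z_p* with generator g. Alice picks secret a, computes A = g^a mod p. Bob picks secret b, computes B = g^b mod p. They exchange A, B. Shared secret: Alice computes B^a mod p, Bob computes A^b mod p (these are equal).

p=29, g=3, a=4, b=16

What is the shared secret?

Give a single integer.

Answer: 7

Derivation:
A = 3^4 mod 29  (bits of 4 = 100)
  bit 0 = 1: r = r^2 * 3 mod 29 = 1^2 * 3 = 1*3 = 3
  bit 1 = 0: r = r^2 mod 29 = 3^2 = 9
  bit 2 = 0: r = r^2 mod 29 = 9^2 = 23
  -> A = 23
B = 3^16 mod 29  (bits of 16 = 10000)
  bit 0 = 1: r = r^2 * 3 mod 29 = 1^2 * 3 = 1*3 = 3
  bit 1 = 0: r = r^2 mod 29 = 3^2 = 9
  bit 2 = 0: r = r^2 mod 29 = 9^2 = 23
  bit 3 = 0: r = r^2 mod 29 = 23^2 = 7
  bit 4 = 0: r = r^2 mod 29 = 7^2 = 20
  -> B = 20
s = B^a = 20^4 mod 29  (bits of 4 = 100)
  bit 0 = 1: r = r^2 * 20 mod 29 = 1^2 * 20 = 1*20 = 20
  bit 1 = 0: r = r^2 mod 29 = 20^2 = 23
  bit 2 = 0: r = r^2 mod 29 = 23^2 = 7
  -> s = B^a = 7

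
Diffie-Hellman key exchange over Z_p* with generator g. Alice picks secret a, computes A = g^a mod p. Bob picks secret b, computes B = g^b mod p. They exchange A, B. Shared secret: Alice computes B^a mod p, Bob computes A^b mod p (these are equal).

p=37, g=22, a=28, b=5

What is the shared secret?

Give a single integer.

A = 22^28 mod 37  (bits of 28 = 11100)
  bit 0 = 1: r = r^2 * 22 mod 37 = 1^2 * 22 = 1*22 = 22
  bit 1 = 1: r = r^2 * 22 mod 37 = 22^2 * 22 = 3*22 = 29
  bit 2 = 1: r = r^2 * 22 mod 37 = 29^2 * 22 = 27*22 = 2
  bit 3 = 0: r = r^2 mod 37 = 2^2 = 4
  bit 4 = 0: r = r^2 mod 37 = 4^2 = 16
  -> A = 16
B = 22^5 mod 37  (bits of 5 = 101)
  bit 0 = 1: r = r^2 * 22 mod 37 = 1^2 * 22 = 1*22 = 22
  bit 1 = 0: r = r^2 mod 37 = 22^2 = 3
  bit 2 = 1: r = r^2 * 22 mod 37 = 3^2 * 22 = 9*22 = 13
  -> B = 13
s = B^a = 13^28 mod 37  (bits of 28 = 11100)
  bit 0 = 1: r = r^2 * 13 mod 37 = 1^2 * 13 = 1*13 = 13
  bit 1 = 1: r = r^2 * 13 mod 37 = 13^2 * 13 = 21*13 = 14
  bit 2 = 1: r = r^2 * 13 mod 37 = 14^2 * 13 = 11*13 = 32
  bit 3 = 0: r = r^2 mod 37 = 32^2 = 25
  bit 4 = 0: r = r^2 mod 37 = 25^2 = 33
  -> s = B^a = 33

Answer: 33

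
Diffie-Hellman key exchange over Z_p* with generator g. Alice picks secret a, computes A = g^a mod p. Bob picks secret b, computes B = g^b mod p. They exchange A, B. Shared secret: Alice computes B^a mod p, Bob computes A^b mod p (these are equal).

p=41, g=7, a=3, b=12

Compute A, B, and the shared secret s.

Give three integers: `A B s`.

Answer: 15 31 25

Derivation:
A = 7^3 mod 41  (bits of 3 = 11)
  bit 0 = 1: r = r^2 * 7 mod 41 = 1^2 * 7 = 1*7 = 7
  bit 1 = 1: r = r^2 * 7 mod 41 = 7^2 * 7 = 8*7 = 15
  -> A = 15
B = 7^12 mod 41  (bits of 12 = 1100)
  bit 0 = 1: r = r^2 * 7 mod 41 = 1^2 * 7 = 1*7 = 7
  bit 1 = 1: r = r^2 * 7 mod 41 = 7^2 * 7 = 8*7 = 15
  bit 2 = 0: r = r^2 mod 41 = 15^2 = 20
  bit 3 = 0: r = r^2 mod 41 = 20^2 = 31
  -> B = 31
s = B^a = 31^3 mod 41  (bits of 3 = 11)
  bit 0 = 1: r = r^2 * 31 mod 41 = 1^2 * 31 = 1*31 = 31
  bit 1 = 1: r = r^2 * 31 mod 41 = 31^2 * 31 = 18*31 = 25
  -> s = B^a = 25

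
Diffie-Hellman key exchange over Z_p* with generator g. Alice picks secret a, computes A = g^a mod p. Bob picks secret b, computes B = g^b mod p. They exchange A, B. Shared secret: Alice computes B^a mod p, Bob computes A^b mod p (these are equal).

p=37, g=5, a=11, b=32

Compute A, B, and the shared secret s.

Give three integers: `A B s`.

A = 5^11 mod 37  (bits of 11 = 1011)
  bit 0 = 1: r = r^2 * 5 mod 37 = 1^2 * 5 = 1*5 = 5
  bit 1 = 0: r = r^2 mod 37 = 5^2 = 25
  bit 2 = 1: r = r^2 * 5 mod 37 = 25^2 * 5 = 33*5 = 17
  bit 3 = 1: r = r^2 * 5 mod 37 = 17^2 * 5 = 30*5 = 2
  -> A = 2
B = 5^32 mod 37  (bits of 32 = 100000)
  bit 0 = 1: r = r^2 * 5 mod 37 = 1^2 * 5 = 1*5 = 5
  bit 1 = 0: r = r^2 mod 37 = 5^2 = 25
  bit 2 = 0: r = r^2 mod 37 = 25^2 = 33
  bit 3 = 0: r = r^2 mod 37 = 33^2 = 16
  bit 4 = 0: r = r^2 mod 37 = 16^2 = 34
  bit 5 = 0: r = r^2 mod 37 = 34^2 = 9
  -> B = 9
s = B^a = 9^11 mod 37  (bits of 11 = 1011)
  bit 0 = 1: r = r^2 * 9 mod 37 = 1^2 * 9 = 1*9 = 9
  bit 1 = 0: r = r^2 mod 37 = 9^2 = 7
  bit 2 = 1: r = r^2 * 9 mod 37 = 7^2 * 9 = 12*9 = 34
  bit 3 = 1: r = r^2 * 9 mod 37 = 34^2 * 9 = 9*9 = 7
  -> s = B^a = 7

Answer: 2 9 7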